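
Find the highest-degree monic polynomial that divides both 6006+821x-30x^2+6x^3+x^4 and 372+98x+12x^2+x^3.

6+x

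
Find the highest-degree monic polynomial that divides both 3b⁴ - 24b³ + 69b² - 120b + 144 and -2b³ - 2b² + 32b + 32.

Repeated division with remainder:
  3b⁴ - 24b³ + 69b² - 120b + 144 = (-(3/2)b + 27/2)(-2b³ - 2b² + 32b + 32) + (144b² - 504b - 288)
  -2b³ - 2b² + 32b + 32 = (-(1/72)b - 1/16)(144b² - 504b - 288) + (-(7/2)b + 14)
  144b² - 504b - 288 = (-(288/7)b - 144/7)(-(7/2)b + 14) + (0)
Last nonzero remainder: -(7/2)b + 14. Dividing through by -7/2 gives the monic gcd b - 4.

b - 4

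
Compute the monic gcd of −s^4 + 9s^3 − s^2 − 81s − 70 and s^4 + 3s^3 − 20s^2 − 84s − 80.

Repeated division with remainder:
  −s^4 + 9s^3 − s^2 − 81s − 70 = (−1)(s^4 + 3s^3 − 20s^2 − 84s − 80) + (12s^3 − 21s^2 − 165s − 150)
  s^4 + 3s^3 − 20s^2 − 84s − 80 = ((1/12)s + 19/48)(12s^3 − 21s^2 − 165s − 150) + ((33/16)s^2 − (99/16)s − 165/8)
  12s^3 − 21s^2 − 165s − 150 = ((64/11)s + 80/11)((33/16)s^2 − (99/16)s − 165/8) + (0)
Last nonzero remainder: (33/16)s^2 − (99/16)s − 165/8. Dividing through by 33/16 gives the monic gcd s^2 − 3s − 10.

s^2 − 3s − 10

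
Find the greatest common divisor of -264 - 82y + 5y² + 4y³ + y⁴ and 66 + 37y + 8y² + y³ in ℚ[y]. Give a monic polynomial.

By polynomial division,
  y⁴ + 4y³ + 5y² - 82y - 264 = (y - 4)(y³ + 8y² + 37y + 66) + (0)
The last nonzero remainder y³ + 8y² + 37y + 66 is already monic.

66 + 37y + 8y² + y³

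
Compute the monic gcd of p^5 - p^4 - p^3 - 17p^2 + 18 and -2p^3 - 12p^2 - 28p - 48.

Euclidean algorithm in ℚ[p]:
  p^5 - p^4 - p^3 - 17p^2 + 18 = (-(1/2)p^2 + (7/2)p - 27/2)(-2p^3 - 12p^2 - 28p - 48) + (-105p^2 - 210p - 630)
  -2p^3 - 12p^2 - 28p - 48 = ((2/105)p + 8/105)(-105p^2 - 210p - 630) + (0)
Last nonzero remainder: -105p^2 - 210p - 630. Dividing through by -105 gives the monic gcd p^2 + 2p + 6.

p^2 + 2p + 6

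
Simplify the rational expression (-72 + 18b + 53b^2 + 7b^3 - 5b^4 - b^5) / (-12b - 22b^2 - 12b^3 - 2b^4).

(12 - 13b + b^3)/(2b + 2b^2)

Apply the Euclidean algorithm:
  -b^5 - 5b^4 + 7b^3 + 53b^2 + 18b - 72 = ((1/2)b - 1/2)(-2b^4 - 12b^3 - 22b^2 - 12b) + (12b^3 + 48b^2 + 12b - 72)
  -2b^4 - 12b^3 - 22b^2 - 12b = (-(1/6)b - 1/3)(12b^3 + 48b^2 + 12b - 72) + (-4b^2 - 20b - 24)
  12b^3 + 48b^2 + 12b - 72 = (-3b + 3)(-4b^2 - 20b - 24) + (0)
Last nonzero remainder: -4b^2 - 20b - 24. Dividing through by -4 gives the monic gcd b^2 + 5b + 6.
Cancel b^2 + 5b + 6 from numerator and denominator to get the reduced form.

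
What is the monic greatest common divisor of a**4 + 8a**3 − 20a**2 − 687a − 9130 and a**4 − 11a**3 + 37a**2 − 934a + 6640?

Repeated division with remainder:
  a**4 + 8a**3 − 20a**2 − 687a − 9130 = (a**4 − 11a**3 + 37a**2 − 934a + 6640) + (19a**3 − 57a**2 + 247a − 15770)
  a**4 − 11a**3 + 37a**2 − 934a + 6640 = ((1/19)a − 8/19)(19a**3 − 57a**2 + 247a − 15770) + (0)
Last nonzero remainder: 19a**3 − 57a**2 + 247a − 15770. Dividing through by 19 gives the monic gcd a**3 − 3a**2 + 13a − 830.

a**3 − 3a**2 + 13a − 830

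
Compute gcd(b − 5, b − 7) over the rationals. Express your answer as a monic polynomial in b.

Repeated division with remainder:
  b − 5 = (b − 7) + (2)
  b − 7 = ((1/2)b − 7/2)(2) + (0)
The last nonzero remainder is the constant 2, so the polynomials are coprime and gcd = 1.

1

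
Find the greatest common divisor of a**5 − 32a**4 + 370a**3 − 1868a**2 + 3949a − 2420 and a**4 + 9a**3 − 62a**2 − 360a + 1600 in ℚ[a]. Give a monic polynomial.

Euclidean algorithm in ℚ[a]:
  a**5 − 32a**4 + 370a**3 − 1868a**2 + 3949a − 2420 = (a − 41)(a**4 + 9a**3 − 62a**2 − 360a + 1600) + (801a**3 − 4050a**2 − 12411a + 63180)
  a**4 + 9a**3 − 62a**2 − 360a + 1600 = ((1/801)a + 139/7921)(801a**3 − 4050a**2 − 12411a + 63180) + ((194579/7921)a**2 − (1751211/7921)a + 3891580/7921)
  801a**3 − 4050a**2 − 12411a + 63180 = ((6344721/194579)a + 25022439/194579)((194579/7921)a**2 − (1751211/7921)a + 3891580/7921) + (0)
Last nonzero remainder: (194579/7921)a**2 − (1751211/7921)a + 3891580/7921. Dividing through by 194579/7921 gives the monic gcd a**2 − 9a + 20.

a**2 − 9a + 20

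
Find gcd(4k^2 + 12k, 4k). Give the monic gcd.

k

By polynomial division,
  4k^2 + 12k = (k + 3)(4k) + (0)
Last nonzero remainder: 4k. Dividing through by 4 gives the monic gcd k.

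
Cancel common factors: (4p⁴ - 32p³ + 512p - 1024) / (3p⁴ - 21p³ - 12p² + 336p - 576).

(4p - 16)/(3p - 9)

By polynomial division,
  4p⁴ - 32p³ + 512p - 1024 = (4/3)(3p⁴ - 21p³ - 12p² + 336p - 576) + (-4p³ + 16p² + 64p - 256)
  3p⁴ - 21p³ - 12p² + 336p - 576 = (-(3/4)p + 9/4)(-4p³ + 16p² + 64p - 256) + (0)
Last nonzero remainder: -4p³ + 16p² + 64p - 256. Dividing through by -4 gives the monic gcd p³ - 4p² - 16p + 64.
Cancel p³ - 4p² - 16p + 64 from numerator and denominator to get the reduced form.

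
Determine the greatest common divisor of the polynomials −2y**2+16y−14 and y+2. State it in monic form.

Repeated division with remainder:
  −2y**2+16y−14 = (−2y+20)(y+2) + (−54)
  y+2 = (−(1/54)y−1/27)(−54) + (0)
The last nonzero remainder is the constant −54, so the polynomials are coprime and gcd = 1.

1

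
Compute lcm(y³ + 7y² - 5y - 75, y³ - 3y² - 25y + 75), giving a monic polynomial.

y⁴ + 2y³ - 40y² - 50y + 375

Euclidean algorithm in ℚ[y]:
  y³ + 7y² - 5y - 75 = (y³ - 3y² - 25y + 75) + (10y² + 20y - 150)
  y³ - 3y² - 25y + 75 = ((1/10)y - 1/2)(10y² + 20y - 150) + (0)
Last nonzero remainder: 10y² + 20y - 150. Dividing through by 10 gives the monic gcd y² + 2y - 15.
Then lcm(f, g) = f·g / gcd(f, g); expanding and making the result monic gives the answer.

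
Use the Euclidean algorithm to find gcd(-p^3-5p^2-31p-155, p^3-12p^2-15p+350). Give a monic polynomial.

p+5

Repeated division with remainder:
  -p^3-5p^2-31p-155 = (-1)(p^3-12p^2-15p+350) + (-17p^2-46p+195)
  p^3-12p^2-15p+350 = (-(1/17)p+250/289)(-17p^2-46p+195) + ((10480/289)p+52400/289)
  -17p^2-46p+195 = (-(4913/10480)p+11271/10480)((10480/289)p+52400/289) + (0)
Last nonzero remainder: (10480/289)p+52400/289. Dividing through by 10480/289 gives the monic gcd p+5.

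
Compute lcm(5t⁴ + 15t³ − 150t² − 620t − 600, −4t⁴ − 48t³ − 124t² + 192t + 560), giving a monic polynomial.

t⁶ + 8t⁵ − 29t⁴ − 316t³ − 320t² + 1136t + 1680

Apply the Euclidean algorithm:
  5t⁴ + 15t³ − 150t² − 620t − 600 = (−5/4)(−4t⁴ − 48t³ − 124t² + 192t + 560) + (−45t³ − 305t² − 380t + 100)
  −4t⁴ − 48t³ − 124t² + 192t + 560 = ((4/45)t + 188/405)(−45t³ − 305t² − 380t + 100) + ((4160/81)t² + (29120/81)t + 41600/81)
  −45t³ − 305t² − 380t + 100 = (−(729/832)t + 81/416)((4160/81)t² + (29120/81)t + 41600/81) + (0)
Last nonzero remainder: (4160/81)t² + (29120/81)t + 41600/81. Dividing through by 4160/81 gives the monic gcd t² + 7t + 10.
Then lcm(f, g) = f·g / gcd(f, g); expanding and making the result monic gives the answer.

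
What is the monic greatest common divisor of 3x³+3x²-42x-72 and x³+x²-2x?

x+2

Apply the Euclidean algorithm:
  3x³+3x²-42x-72 = (3)(x³+x²-2x) + (-36x-72)
  x³+x²-2x = (-(1/36)x²+(1/36)x)(-36x-72) + (0)
Last nonzero remainder: -36x-72. Dividing through by -36 gives the monic gcd x+2.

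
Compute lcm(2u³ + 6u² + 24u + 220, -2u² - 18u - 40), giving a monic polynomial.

u⁴ + 7u³ + 24u² + 158u + 440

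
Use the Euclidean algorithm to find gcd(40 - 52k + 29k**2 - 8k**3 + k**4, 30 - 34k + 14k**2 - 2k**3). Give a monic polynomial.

Euclidean algorithm in ℚ[k]:
  k**4 - 8k**3 + 29k**2 - 52k + 40 = (-(1/2)k + 1/2)(-2k**3 + 14k**2 - 34k + 30) + (5k**2 - 20k + 25)
  -2k**3 + 14k**2 - 34k + 30 = (-(2/5)k + 6/5)(5k**2 - 20k + 25) + (0)
Last nonzero remainder: 5k**2 - 20k + 25. Dividing through by 5 gives the monic gcd k**2 - 4k + 5.

5 - 4k + k**2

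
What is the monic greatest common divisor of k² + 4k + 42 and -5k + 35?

Apply the Euclidean algorithm:
  k² + 4k + 42 = (-(1/5)k - 11/5)(-5k + 35) + (119)
  -5k + 35 = (-(5/119)k + 5/17)(119) + (0)
The last nonzero remainder is the constant 119, so the polynomials are coprime and gcd = 1.

1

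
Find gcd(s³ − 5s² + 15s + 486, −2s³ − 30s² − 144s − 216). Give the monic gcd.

s + 6

Euclidean algorithm in ℚ[s]:
  s³ − 5s² + 15s + 486 = (−1/2)(−2s³ − 30s² − 144s − 216) + (−20s² − 57s + 378)
  −2s³ − 30s² − 144s − 216 = ((1/10)s + 243/200)(−20s² − 57s + 378) + (−(22509/200)s − 67527/100)
  −20s² − 57s + 378 = ((4000/22509)s − 1400/2501)(−(22509/200)s − 67527/100) + (0)
Last nonzero remainder: −(22509/200)s − 67527/100. Dividing through by −22509/200 gives the monic gcd s + 6.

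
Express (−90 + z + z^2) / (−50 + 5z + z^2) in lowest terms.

(−9 + z)/(−5 + z)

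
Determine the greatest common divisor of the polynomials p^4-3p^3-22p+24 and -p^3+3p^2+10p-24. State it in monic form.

p-4

Apply the Euclidean algorithm:
  p^4-3p^3-22p+24 = (-p)(-p^3+3p^2+10p-24) + (10p^2-46p+24)
  -p^3+3p^2+10p-24 = (-(1/10)p-4/25)(10p^2-46p+24) + ((126/25)p-504/25)
  10p^2-46p+24 = ((125/63)p-25/21)((126/25)p-504/25) + (0)
Last nonzero remainder: (126/25)p-504/25. Dividing through by 126/25 gives the monic gcd p-4.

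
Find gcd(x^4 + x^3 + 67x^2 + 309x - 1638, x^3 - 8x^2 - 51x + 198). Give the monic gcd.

x^2 + 3x - 18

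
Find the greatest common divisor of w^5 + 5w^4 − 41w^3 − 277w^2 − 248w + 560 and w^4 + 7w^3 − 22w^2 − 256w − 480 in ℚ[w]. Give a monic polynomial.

Euclidean algorithm in ℚ[w]:
  w^5 + 5w^4 − 41w^3 − 277w^2 − 248w + 560 = (w − 2)(w^4 + 7w^3 − 22w^2 − 256w − 480) + (−5w^3 − 65w^2 − 280w − 400)
  w^4 + 7w^3 − 22w^2 − 256w − 480 = (−(1/5)w + 6/5)(−5w^3 − 65w^2 − 280w − 400) + (0)
Last nonzero remainder: −5w^3 − 65w^2 − 280w − 400. Dividing through by −5 gives the monic gcd w^3 + 13w^2 + 56w + 80.

w^3 + 13w^2 + 56w + 80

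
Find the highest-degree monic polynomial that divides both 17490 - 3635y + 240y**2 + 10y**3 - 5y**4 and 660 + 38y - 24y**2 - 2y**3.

11 + y

Euclidean algorithm in ℚ[y]:
  -5y**4 + 10y**3 + 240y**2 - 3635y + 17490 = ((5/2)y - 35)(-2y**3 - 24y**2 + 38y + 660) + (-695y**2 - 3955y + 40590)
  -2y**3 - 24y**2 + 38y + 660 = ((2/695)y + 1754/96605)(-695y**2 - 3955y + 40590) + (-(135192/19321)y - 1487112/19321)
  -695y**2 - 3955y + 40590 = ((13428095/135192)y - 11882415/22532)(-(135192/19321)y - 1487112/19321) + (0)
Last nonzero remainder: -(135192/19321)y - 1487112/19321. Dividing through by -135192/19321 gives the monic gcd y + 11.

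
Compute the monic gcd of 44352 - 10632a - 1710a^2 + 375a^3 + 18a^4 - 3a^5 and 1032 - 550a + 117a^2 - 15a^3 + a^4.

24 - 10a + a^2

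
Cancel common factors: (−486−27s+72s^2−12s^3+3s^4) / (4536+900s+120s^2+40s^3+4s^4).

(−18−3s+3s^2)/(168+52s+4s^2)

Repeated division with remainder:
  3s^4−12s^3+72s^2−27s−486 = (3/4)(4s^4+40s^3+120s^2+900s+4536) + (−42s^3−18s^2−702s−3888)
  4s^4+40s^3+120s^2+900s+4536 = (−(2/21)s−134/147)(−42s^3−18s^2−702s−3888) + ((1800/49)s^2−(5400/49)s+48600/49)
  −42s^3−18s^2−702s−3888 = (−(343/300)s−98/25)((1800/49)s^2−(5400/49)s+48600/49) + (0)
Last nonzero remainder: (1800/49)s^2−(5400/49)s+48600/49. Dividing through by 1800/49 gives the monic gcd s^2−3s+27.
Cancel s^2−3s+27 from numerator and denominator to get the reduced form.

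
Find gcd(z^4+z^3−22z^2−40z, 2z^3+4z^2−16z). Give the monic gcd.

z^2+4z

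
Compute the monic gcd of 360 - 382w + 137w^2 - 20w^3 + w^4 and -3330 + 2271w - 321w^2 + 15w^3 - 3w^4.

10 - 7w + w^2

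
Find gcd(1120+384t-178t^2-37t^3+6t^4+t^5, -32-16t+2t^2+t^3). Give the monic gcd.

-8-2t+t^2

Euclidean algorithm in ℚ[t]:
  t^5+6t^4-37t^3-178t^2+384t+1120 = (t^2+4t-29)(t^3+2t^2-16t-32) + (-24t^2+48t+192)
  t^3+2t^2-16t-32 = (-(1/24)t-1/6)(-24t^2+48t+192) + (0)
Last nonzero remainder: -24t^2+48t+192. Dividing through by -24 gives the monic gcd t^2-2t-8.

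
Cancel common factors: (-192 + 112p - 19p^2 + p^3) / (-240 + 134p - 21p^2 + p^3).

Repeated division with remainder:
  p^3 - 19p^2 + 112p - 192 = (p^3 - 21p^2 + 134p - 240) + (2p^2 - 22p + 48)
  p^3 - 21p^2 + 134p - 240 = ((1/2)p - 5)(2p^2 - 22p + 48) + (0)
Last nonzero remainder: 2p^2 - 22p + 48. Dividing through by 2 gives the monic gcd p^2 - 11p + 24.
Cancel p^2 - 11p + 24 from numerator and denominator to get the reduced form.

(-8 + p)/(-10 + p)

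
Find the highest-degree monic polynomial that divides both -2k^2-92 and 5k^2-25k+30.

1

Apply the Euclidean algorithm:
  -2k^2-92 = (-2/5)(5k^2-25k+30) + (-10k-80)
  5k^2-25k+30 = (-(1/2)k+13/2)(-10k-80) + (550)
  -10k-80 = (-(1/55)k-8/55)(550) + (0)
The last nonzero remainder is the constant 550, so the polynomials are coprime and gcd = 1.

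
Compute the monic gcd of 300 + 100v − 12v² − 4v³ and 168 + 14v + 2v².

1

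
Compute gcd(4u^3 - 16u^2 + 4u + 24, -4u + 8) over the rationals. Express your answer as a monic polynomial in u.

By polynomial division,
  4u^3 - 16u^2 + 4u + 24 = (-u^2 + 2u + 3)(-4u + 8) + (0)
Last nonzero remainder: -4u + 8. Dividing through by -4 gives the monic gcd u - 2.

u - 2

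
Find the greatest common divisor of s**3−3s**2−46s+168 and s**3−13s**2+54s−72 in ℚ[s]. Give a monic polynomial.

s**2−10s+24

Euclidean algorithm in ℚ[s]:
  s**3−3s**2−46s+168 = (s**3−13s**2+54s−72) + (10s**2−100s+240)
  s**3−13s**2+54s−72 = ((1/10)s−3/10)(10s**2−100s+240) + (0)
Last nonzero remainder: 10s**2−100s+240. Dividing through by 10 gives the monic gcd s**2−10s+24.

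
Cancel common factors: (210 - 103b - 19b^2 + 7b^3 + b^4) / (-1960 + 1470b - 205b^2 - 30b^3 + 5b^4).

(-15 + 2b + b^2)/(140 - 55b + 5b^2)

By polynomial division,
  b^4 + 7b^3 - 19b^2 - 103b + 210 = (1/5)(5b^4 - 30b^3 - 205b^2 + 1470b - 1960) + (13b^3 + 22b^2 - 397b + 602)
  5b^4 - 30b^3 - 205b^2 + 1470b - 1960 = ((5/13)b - 500/169)(13b^3 + 22b^2 - 397b + 602) + ((2160/169)b^2 + (10800/169)b - 30240/169)
  13b^3 + 22b^2 - 397b + 602 = ((2197/2160)b - 7267/2160)((2160/169)b^2 + (10800/169)b - 30240/169) + (0)
Last nonzero remainder: (2160/169)b^2 + (10800/169)b - 30240/169. Dividing through by 2160/169 gives the monic gcd b^2 + 5b - 14.
Cancel b^2 + 5b - 14 from numerator and denominator to get the reduced form.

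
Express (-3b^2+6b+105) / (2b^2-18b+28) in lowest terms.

Euclidean algorithm in ℚ[b]:
  -3b^2+6b+105 = (-3/2)(2b^2-18b+28) + (-21b+147)
  2b^2-18b+28 = (-(2/21)b+4/21)(-21b+147) + (0)
Last nonzero remainder: -21b+147. Dividing through by -21 gives the monic gcd b-7.
Cancel b-7 from numerator and denominator to get the reduced form.

(-3b-15)/(2b-4)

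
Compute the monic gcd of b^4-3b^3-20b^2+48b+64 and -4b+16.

b-4

Repeated division with remainder:
  b^4-3b^3-20b^2+48b+64 = (-(1/4)b^3-(1/4)b^2+4b+4)(-4b+16) + (0)
Last nonzero remainder: -4b+16. Dividing through by -4 gives the monic gcd b-4.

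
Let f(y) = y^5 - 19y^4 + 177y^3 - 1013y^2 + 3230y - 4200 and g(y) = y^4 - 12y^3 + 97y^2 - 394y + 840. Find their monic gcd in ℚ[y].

Euclidean algorithm in ℚ[y]:
  y^5 - 19y^4 + 177y^3 - 1013y^2 + 3230y - 4200 = (y - 7)(y^4 - 12y^3 + 97y^2 - 394y + 840) + (-4y^3 + 60y^2 - 368y + 1680)
  y^4 - 12y^3 + 97y^2 - 394y + 840 = (-(1/4)y - 3/4)(-4y^3 + 60y^2 - 368y + 1680) + (50y^2 - 250y + 2100)
  -4y^3 + 60y^2 - 368y + 1680 = (-(2/25)y + 4/5)(50y^2 - 250y + 2100) + (0)
Last nonzero remainder: 50y^2 - 250y + 2100. Dividing through by 50 gives the monic gcd y^2 - 5y + 42.

y^2 - 5y + 42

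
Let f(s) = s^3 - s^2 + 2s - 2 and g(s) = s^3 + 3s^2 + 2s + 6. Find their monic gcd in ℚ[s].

Euclidean algorithm in ℚ[s]:
  s^3 - s^2 + 2s - 2 = (s^3 + 3s^2 + 2s + 6) + (-4s^2 - 8)
  s^3 + 3s^2 + 2s + 6 = (-(1/4)s - 3/4)(-4s^2 - 8) + (0)
Last nonzero remainder: -4s^2 - 8. Dividing through by -4 gives the monic gcd s^2 + 2.

s^2 + 2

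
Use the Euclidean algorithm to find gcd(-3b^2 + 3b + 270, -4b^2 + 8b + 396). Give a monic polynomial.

Apply the Euclidean algorithm:
  -3b^2 + 3b + 270 = (3/4)(-4b^2 + 8b + 396) + (-3b - 27)
  -4b^2 + 8b + 396 = ((4/3)b - 44/3)(-3b - 27) + (0)
Last nonzero remainder: -3b - 27. Dividing through by -3 gives the monic gcd b + 9.

b + 9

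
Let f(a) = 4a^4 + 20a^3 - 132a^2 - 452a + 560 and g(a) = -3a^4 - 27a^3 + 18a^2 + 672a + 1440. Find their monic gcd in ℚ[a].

a^2 - a - 20

Euclidean algorithm in ℚ[a]:
  4a^4 + 20a^3 - 132a^2 - 452a + 560 = (-4/3)(-3a^4 - 27a^3 + 18a^2 + 672a + 1440) + (-16a^3 - 108a^2 + 444a + 2480)
  -3a^4 - 27a^3 + 18a^2 + 672a + 1440 = ((3/16)a + 27/64)(-16a^3 - 108a^2 + 444a + 2480) + (-(315/16)a^2 + (315/16)a + 1575/4)
  -16a^3 - 108a^2 + 444a + 2480 = ((256/315)a + 1984/315)(-(315/16)a^2 + (315/16)a + 1575/4) + (0)
Last nonzero remainder: -(315/16)a^2 + (315/16)a + 1575/4. Dividing through by -315/16 gives the monic gcd a^2 - a - 20.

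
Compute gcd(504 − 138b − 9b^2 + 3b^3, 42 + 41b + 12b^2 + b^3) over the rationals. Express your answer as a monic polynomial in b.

Repeated division with remainder:
  3b^3 − 9b^2 − 138b + 504 = (3)(b^3 + 12b^2 + 41b + 42) + (−45b^2 − 261b + 378)
  b^3 + 12b^2 + 41b + 42 = (−(1/45)b − 31/225)(−45b^2 − 261b + 378) + ((336/25)b + 2352/25)
  −45b^2 − 261b + 378 = (−(375/112)b + 225/56)((336/25)b + 2352/25) + (0)
Last nonzero remainder: (336/25)b + 2352/25. Dividing through by 336/25 gives the monic gcd b + 7.

7 + b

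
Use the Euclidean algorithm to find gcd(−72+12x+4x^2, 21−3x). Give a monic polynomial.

1

Repeated division with remainder:
  4x^2+12x−72 = (−(4/3)x−40/3)(−3x+21) + (208)
  −3x+21 = (−(3/208)x+21/208)(208) + (0)
The last nonzero remainder is the constant 208, so the polynomials are coprime and gcd = 1.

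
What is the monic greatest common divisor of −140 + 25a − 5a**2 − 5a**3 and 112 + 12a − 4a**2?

4 + a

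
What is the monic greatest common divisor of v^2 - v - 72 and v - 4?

Repeated division with remainder:
  v^2 - v - 72 = (v + 3)(v - 4) + (-60)
  v - 4 = (-(1/60)v + 1/15)(-60) + (0)
The last nonzero remainder is the constant -60, so the polynomials are coprime and gcd = 1.

1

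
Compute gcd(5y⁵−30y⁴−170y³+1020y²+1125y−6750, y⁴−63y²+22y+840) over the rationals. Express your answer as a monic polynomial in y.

y²−11y+30

Apply the Euclidean algorithm:
  5y⁵−30y⁴−170y³+1020y²+1125y−6750 = (5y−30)(y⁴−63y²+22y+840) + (145y³−980y²−2415y+18450)
  y⁴−63y²+22y+840 = ((1/145)y+196/4205)(145y³−980y²−2415y+18450) + (−(560/841)y²+(6160/841)y−16800/841)
  145y³−980y²−2415y+18450 = (−(24389/112)y−103443/112)(−(560/841)y²+(6160/841)y−16800/841) + (0)
Last nonzero remainder: −(560/841)y²+(6160/841)y−16800/841. Dividing through by −560/841 gives the monic gcd y²−11y+30.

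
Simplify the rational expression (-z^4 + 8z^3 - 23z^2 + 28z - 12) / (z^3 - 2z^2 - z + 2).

(-z^2 + 5z - 6)/(z + 1)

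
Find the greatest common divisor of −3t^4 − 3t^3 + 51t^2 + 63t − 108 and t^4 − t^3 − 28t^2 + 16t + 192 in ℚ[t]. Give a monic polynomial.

Repeated division with remainder:
  −3t^4 − 3t^3 + 51t^2 + 63t − 108 = (−3)(t^4 − t^3 − 28t^2 + 16t + 192) + (−6t^3 − 33t^2 + 111t + 468)
  t^4 − t^3 − 28t^2 + 16t + 192 = (−(1/6)t + 13/12)(−6t^3 − 33t^2 + 111t + 468) + ((105/4)t^2 − (105/4)t − 315)
  −6t^3 − 33t^2 + 111t + 468 = (−(8/35)t − 52/35)((105/4)t^2 − (105/4)t − 315) + (0)
Last nonzero remainder: (105/4)t^2 − (105/4)t − 315. Dividing through by 105/4 gives the monic gcd t^2 − t − 12.

t^2 − t − 12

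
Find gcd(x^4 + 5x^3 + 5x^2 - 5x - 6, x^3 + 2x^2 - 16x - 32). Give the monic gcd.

Euclidean algorithm in ℚ[x]:
  x^4 + 5x^3 + 5x^2 - 5x - 6 = (x + 3)(x^3 + 2x^2 - 16x - 32) + (15x^2 + 75x + 90)
  x^3 + 2x^2 - 16x - 32 = ((1/15)x - 1/5)(15x^2 + 75x + 90) + (-7x - 14)
  15x^2 + 75x + 90 = (-(15/7)x - 45/7)(-7x - 14) + (0)
Last nonzero remainder: -7x - 14. Dividing through by -7 gives the monic gcd x + 2.

x + 2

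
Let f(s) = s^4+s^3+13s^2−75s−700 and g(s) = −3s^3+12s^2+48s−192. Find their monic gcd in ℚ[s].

s+4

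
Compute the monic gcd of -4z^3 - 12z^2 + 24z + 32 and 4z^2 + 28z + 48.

Repeated division with remainder:
  -4z^3 - 12z^2 + 24z + 32 = (-z + 4)(4z^2 + 28z + 48) + (-40z - 160)
  4z^2 + 28z + 48 = (-(1/10)z - 3/10)(-40z - 160) + (0)
Last nonzero remainder: -40z - 160. Dividing through by -40 gives the monic gcd z + 4.

z + 4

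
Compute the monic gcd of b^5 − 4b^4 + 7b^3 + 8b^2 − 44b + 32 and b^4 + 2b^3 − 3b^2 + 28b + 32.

Euclidean algorithm in ℚ[b]:
  b^5 − 4b^4 + 7b^3 + 8b^2 − 44b + 32 = (b − 6)(b^4 + 2b^3 − 3b^2 + 28b + 32) + (22b^3 − 38b^2 + 92b + 224)
  b^4 + 2b^3 − 3b^2 + 28b + 32 = ((1/22)b + 41/242)(22b^3 − 38b^2 + 92b + 224) + (−(90/121)b^2 + (270/121)b − 720/121)
  22b^3 − 38b^2 + 92b + 224 = (−(1331/45)b − 1694/45)(−(90/121)b^2 + (270/121)b − 720/121) + (0)
Last nonzero remainder: −(90/121)b^2 + (270/121)b − 720/121. Dividing through by −90/121 gives the monic gcd b^2 − 3b + 8.

b^2 − 3b + 8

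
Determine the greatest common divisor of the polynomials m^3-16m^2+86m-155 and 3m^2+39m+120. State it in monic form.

Repeated division with remainder:
  m^3-16m^2+86m-155 = ((1/3)m-29/3)(3m^2+39m+120) + (423m+1005)
  3m^2+39m+120 = ((1/141)m+1498/19881)(423m+1005) + (293410/6627)
  423m+1005 = ((2803221/293410)m+1332027/58682)(293410/6627) + (0)
The last nonzero remainder is the constant 293410/6627, so the polynomials are coprime and gcd = 1.

1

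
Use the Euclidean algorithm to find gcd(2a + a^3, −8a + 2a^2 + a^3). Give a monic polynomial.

a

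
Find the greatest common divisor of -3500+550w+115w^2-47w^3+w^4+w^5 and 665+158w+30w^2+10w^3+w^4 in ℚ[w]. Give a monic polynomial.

35+12w+w^2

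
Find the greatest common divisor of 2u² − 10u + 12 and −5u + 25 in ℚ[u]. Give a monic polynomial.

Repeated division with remainder:
  2u² − 10u + 12 = (−(2/5)u)(−5u + 25) + (12)
  −5u + 25 = (−(5/12)u + 25/12)(12) + (0)
The last nonzero remainder is the constant 12, so the polynomials are coprime and gcd = 1.

1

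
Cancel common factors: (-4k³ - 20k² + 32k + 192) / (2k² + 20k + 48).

(-2k² - 2k + 24)/(k + 6)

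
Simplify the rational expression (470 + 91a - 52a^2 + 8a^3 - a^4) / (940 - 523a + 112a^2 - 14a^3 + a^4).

(-2 - a)/(-4 + a)

Euclidean algorithm in ℚ[a]:
  -a^4 + 8a^3 - 52a^2 + 91a + 470 = (-1)(a^4 - 14a^3 + 112a^2 - 523a + 940) + (-6a^3 + 60a^2 - 432a + 1410)
  a^4 - 14a^3 + 112a^2 - 523a + 940 = (-(1/6)a + 2/3)(-6a^3 + 60a^2 - 432a + 1410) + (0)
Last nonzero remainder: -6a^3 + 60a^2 - 432a + 1410. Dividing through by -6 gives the monic gcd a^3 - 10a^2 + 72a - 235.
Cancel a^3 - 10a^2 + 72a - 235 from numerator and denominator to get the reduced form.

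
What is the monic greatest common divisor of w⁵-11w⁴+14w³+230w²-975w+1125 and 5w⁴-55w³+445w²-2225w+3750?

w²-8w+15

Apply the Euclidean algorithm:
  w⁵-11w⁴+14w³+230w²-975w+1125 = ((1/5)w)(5w⁴-55w³+445w²-2225w+3750) + (-75w³+675w²-1725w+1125)
  5w⁴-55w³+445w²-2225w+3750 = (-(1/15)w+2/15)(-75w³+675w²-1725w+1125) + (240w²-1920w+3600)
  -75w³+675w²-1725w+1125 = (-(5/16)w+5/16)(240w²-1920w+3600) + (0)
Last nonzero remainder: 240w²-1920w+3600. Dividing through by 240 gives the monic gcd w²-8w+15.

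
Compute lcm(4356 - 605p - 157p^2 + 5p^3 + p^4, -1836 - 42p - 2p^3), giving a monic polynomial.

444312 - 100914p - 6213p^2 + 1318p^3 - 100p^4 - 4p^5 + p^6

By polynomial division,
  p^4 + 5p^3 - 157p^2 - 605p + 4356 = (-(1/2)p - 5/2)(-2p^3 - 42p - 1836) + (-178p^2 - 1628p - 234)
  -2p^3 - 42p - 1836 = ((1/89)p - 814/7921)(-178p^2 - 1628p - 234) + (-(1637048/7921)p - 14733432/7921)
  -178p^2 - 1628p - 234 = ((704969/818524)p + 102973/818524)(-(1637048/7921)p - 14733432/7921) + (0)
Last nonzero remainder: -(1637048/7921)p - 14733432/7921. Dividing through by -1637048/7921 gives the monic gcd p + 9.
Then lcm(f, g) = f·g / gcd(f, g); expanding and making the result monic gives the answer.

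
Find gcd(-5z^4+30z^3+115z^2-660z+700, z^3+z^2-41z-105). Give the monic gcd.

z^2-2z-35

Euclidean algorithm in ℚ[z]:
  -5z^4+30z^3+115z^2-660z+700 = (-5z+35)(z^3+z^2-41z-105) + (-125z^2+250z+4375)
  z^3+z^2-41z-105 = (-(1/125)z-3/125)(-125z^2+250z+4375) + (0)
Last nonzero remainder: -125z^2+250z+4375. Dividing through by -125 gives the monic gcd z^2-2z-35.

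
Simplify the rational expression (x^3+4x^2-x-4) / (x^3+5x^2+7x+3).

(x^2+3x-4)/(x^2+4x+3)

Repeated division with remainder:
  x^3+4x^2-x-4 = (x^3+5x^2+7x+3) + (-x^2-8x-7)
  x^3+5x^2+7x+3 = (-x+3)(-x^2-8x-7) + (24x+24)
  -x^2-8x-7 = (-(1/24)x-7/24)(24x+24) + (0)
Last nonzero remainder: 24x+24. Dividing through by 24 gives the monic gcd x+1.
Cancel x+1 from numerator and denominator to get the reduced form.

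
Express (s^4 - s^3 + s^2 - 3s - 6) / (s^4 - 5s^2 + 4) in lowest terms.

(s^2 + 3)/(s^2 + s - 2)

By polynomial division,
  s^4 - s^3 + s^2 - 3s - 6 = (s^4 - 5s^2 + 4) + (-s^3 + 6s^2 - 3s - 10)
  s^4 - 5s^2 + 4 = (-s - 6)(-s^3 + 6s^2 - 3s - 10) + (28s^2 - 28s - 56)
  -s^3 + 6s^2 - 3s - 10 = (-(1/28)s + 5/28)(28s^2 - 28s - 56) + (0)
Last nonzero remainder: 28s^2 - 28s - 56. Dividing through by 28 gives the monic gcd s^2 - s - 2.
Cancel s^2 - s - 2 from numerator and denominator to get the reduced form.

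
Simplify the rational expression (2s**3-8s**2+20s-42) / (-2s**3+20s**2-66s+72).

Apply the Euclidean algorithm:
  2s**3-8s**2+20s-42 = (-1)(-2s**3+20s**2-66s+72) + (12s**2-46s+30)
  -2s**3+20s**2-66s+72 = (-(1/6)s+37/36)(12s**2-46s+30) + (-(247/18)s+247/6)
  12s**2-46s+30 = (-(216/247)s+180/247)(-(247/18)s+247/6) + (0)
Last nonzero remainder: -(247/18)s+247/6. Dividing through by -247/18 gives the monic gcd s-3.
Cancel s-3 from numerator and denominator to get the reduced form.

(-s**2+s-7)/(s**2-7s+12)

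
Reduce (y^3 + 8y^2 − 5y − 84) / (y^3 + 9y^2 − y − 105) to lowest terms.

(y + 4)/(y + 5)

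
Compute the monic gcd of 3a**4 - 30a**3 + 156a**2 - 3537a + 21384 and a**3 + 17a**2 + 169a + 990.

a**2 + 7a + 99

By polynomial division,
  3a**4 - 30a**3 + 156a**2 - 3537a + 21384 = (3a - 81)(a**3 + 17a**2 + 169a + 990) + (1026a**2 + 7182a + 101574)
  a**3 + 17a**2 + 169a + 990 = ((1/1026)a + 5/513)(1026a**2 + 7182a + 101574) + (0)
Last nonzero remainder: 1026a**2 + 7182a + 101574. Dividing through by 1026 gives the monic gcd a**2 + 7a + 99.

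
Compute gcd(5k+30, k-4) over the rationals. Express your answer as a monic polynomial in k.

1

Apply the Euclidean algorithm:
  5k+30 = (5)(k-4) + (50)
  k-4 = ((1/50)k-2/25)(50) + (0)
The last nonzero remainder is the constant 50, so the polynomials are coprime and gcd = 1.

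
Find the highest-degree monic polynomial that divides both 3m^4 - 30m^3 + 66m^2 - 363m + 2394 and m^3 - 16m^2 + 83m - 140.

m - 7

By polynomial division,
  3m^4 - 30m^3 + 66m^2 - 363m + 2394 = (3m + 18)(m^3 - 16m^2 + 83m - 140) + (105m^2 - 1437m + 4914)
  m^3 - 16m^2 + 83m - 140 = ((1/105)m - 27/1225)(105m^2 - 1437m + 4914) + ((5546/1225)m - 5546/175)
  105m^2 - 1437m + 4914 = ((128625/5546)m - 429975/2773)((5546/1225)m - 5546/175) + (0)
Last nonzero remainder: (5546/1225)m - 5546/175. Dividing through by 5546/1225 gives the monic gcd m - 7.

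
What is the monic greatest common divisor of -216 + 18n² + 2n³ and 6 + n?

6 + n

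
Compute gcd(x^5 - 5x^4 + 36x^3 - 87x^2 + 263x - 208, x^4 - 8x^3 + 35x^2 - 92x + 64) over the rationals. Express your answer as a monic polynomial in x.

Repeated division with remainder:
  x^5 - 5x^4 + 36x^3 - 87x^2 + 263x - 208 = (x + 3)(x^4 - 8x^3 + 35x^2 - 92x + 64) + (25x^3 - 100x^2 + 475x - 400)
  x^4 - 8x^3 + 35x^2 - 92x + 64 = ((1/25)x - 4/25)(25x^3 - 100x^2 + 475x - 400) + (0)
Last nonzero remainder: 25x^3 - 100x^2 + 475x - 400. Dividing through by 25 gives the monic gcd x^3 - 4x^2 + 19x - 16.

x^3 - 4x^2 + 19x - 16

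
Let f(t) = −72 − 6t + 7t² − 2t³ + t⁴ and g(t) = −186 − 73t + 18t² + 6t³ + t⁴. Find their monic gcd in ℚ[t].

−6 − t + t²

Apply the Euclidean algorithm:
  t⁴ − 2t³ + 7t² − 6t − 72 = (t⁴ + 6t³ + 18t² − 73t − 186) + (−8t³ − 11t² + 67t + 114)
  t⁴ + 6t³ + 18t² − 73t − 186 = (−(1/8)t − 37/64)(−8t³ − 11t² + 67t + 114) + ((1281/64)t² − (1281/64)t − 3843/32)
  −8t³ − 11t² + 67t + 114 = (−(512/1281)t − 1216/1281)((1281/64)t² − (1281/64)t − 3843/32) + (0)
Last nonzero remainder: (1281/64)t² − (1281/64)t − 3843/32. Dividing through by 1281/64 gives the monic gcd t² − t − 6.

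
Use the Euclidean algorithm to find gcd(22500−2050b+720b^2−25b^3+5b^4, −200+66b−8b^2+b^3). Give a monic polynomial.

By polynomial division,
  5b^4−25b^3+720b^2−2050b+22500 = (5b+15)(b^3−8b^2+66b−200) + (510b^2−2040b+25500)
  b^3−8b^2+66b−200 = ((1/510)b−2/255)(510b^2−2040b+25500) + (0)
Last nonzero remainder: 510b^2−2040b+25500. Dividing through by 510 gives the monic gcd b^2−4b+50.

50−4b+b^2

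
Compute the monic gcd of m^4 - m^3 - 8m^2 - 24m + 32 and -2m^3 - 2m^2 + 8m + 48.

m^2 + 4m + 8

By polynomial division,
  m^4 - m^3 - 8m^2 - 24m + 32 = (-(1/2)m + 1)(-2m^3 - 2m^2 + 8m + 48) + (-2m^2 - 8m - 16)
  -2m^3 - 2m^2 + 8m + 48 = (m - 3)(-2m^2 - 8m - 16) + (0)
Last nonzero remainder: -2m^2 - 8m - 16. Dividing through by -2 gives the monic gcd m^2 + 4m + 8.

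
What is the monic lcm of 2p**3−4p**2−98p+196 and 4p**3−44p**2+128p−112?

Euclidean algorithm in ℚ[p]:
  2p**3−4p**2−98p+196 = (1/2)(4p**3−44p**2+128p−112) + (18p**2−162p+252)
  4p**3−44p**2+128p−112 = ((2/9)p−4/9)(18p**2−162p+252) + (0)
Last nonzero remainder: 18p**2−162p+252. Dividing through by 18 gives the monic gcd p**2−9p+14.
Then lcm(f, g) = f·g / gcd(f, g); expanding and making the result monic gives the answer.

p**4−4p**3−45p**2+196p−196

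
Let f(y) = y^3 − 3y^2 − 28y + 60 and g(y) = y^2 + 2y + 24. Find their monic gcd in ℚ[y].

1

Euclidean algorithm in ℚ[y]:
  y^3 − 3y^2 − 28y + 60 = (y − 5)(y^2 + 2y + 24) + (−42y + 180)
  y^2 + 2y + 24 = (−(1/42)y − 22/147)(−42y + 180) + (2496/49)
  −42y + 180 = (−(343/416)y + 735/208)(2496/49) + (0)
The last nonzero remainder is the constant 2496/49, so the polynomials are coprime and gcd = 1.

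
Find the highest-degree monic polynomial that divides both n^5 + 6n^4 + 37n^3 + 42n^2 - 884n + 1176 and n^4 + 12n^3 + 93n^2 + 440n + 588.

n^3 + 10n^2 + 73n + 294

Repeated division with remainder:
  n^5 + 6n^4 + 37n^3 + 42n^2 - 884n + 1176 = (n - 6)(n^4 + 12n^3 + 93n^2 + 440n + 588) + (16n^3 + 160n^2 + 1168n + 4704)
  n^4 + 12n^3 + 93n^2 + 440n + 588 = ((1/16)n + 1/8)(16n^3 + 160n^2 + 1168n + 4704) + (0)
Last nonzero remainder: 16n^3 + 160n^2 + 1168n + 4704. Dividing through by 16 gives the monic gcd n^3 + 10n^2 + 73n + 294.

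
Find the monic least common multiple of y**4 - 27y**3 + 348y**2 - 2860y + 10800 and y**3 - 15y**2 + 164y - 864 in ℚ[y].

Apply the Euclidean algorithm:
  y**4 - 27y**3 + 348y**2 - 2860y + 10800 = (y - 12)(y**3 - 15y**2 + 164y - 864) + (4y**2 - 28y + 432)
  y**3 - 15y**2 + 164y - 864 = ((1/4)y - 2)(4y**2 - 28y + 432) + (0)
Last nonzero remainder: 4y**2 - 28y + 432. Dividing through by 4 gives the monic gcd y**2 - 7y + 108.
Then lcm(f, g) = f·g / gcd(f, g); expanding and making the result monic gives the answer.

y**5 - 35y**4 + 564y**3 - 5644y**2 + 33680y - 86400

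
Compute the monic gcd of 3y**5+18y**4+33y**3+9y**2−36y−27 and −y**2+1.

By polynomial division,
  3y**5+18y**4+33y**3+9y**2−36y−27 = (−3y**3−18y**2−36y−27)(−y**2+1) + (0)
Last nonzero remainder: −y**2+1. Dividing through by −1 gives the monic gcd y**2−1.

y**2−1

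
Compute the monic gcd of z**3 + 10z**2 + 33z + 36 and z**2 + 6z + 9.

z**2 + 6z + 9

Repeated division with remainder:
  z**3 + 10z**2 + 33z + 36 = (z + 4)(z**2 + 6z + 9) + (0)
The last nonzero remainder z**2 + 6z + 9 is already monic.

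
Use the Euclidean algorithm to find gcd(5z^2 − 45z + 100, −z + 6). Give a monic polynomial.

1

Repeated division with remainder:
  5z^2 − 45z + 100 = (−5z + 15)(−z + 6) + (10)
  −z + 6 = (−(1/10)z + 3/5)(10) + (0)
The last nonzero remainder is the constant 10, so the polynomials are coprime and gcd = 1.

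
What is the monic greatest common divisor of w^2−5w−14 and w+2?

By polynomial division,
  w^2−5w−14 = (w−7)(w+2) + (0)
The last nonzero remainder w+2 is already monic.

w+2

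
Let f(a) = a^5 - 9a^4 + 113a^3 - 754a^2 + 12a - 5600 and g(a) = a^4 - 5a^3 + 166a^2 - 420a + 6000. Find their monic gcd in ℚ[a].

a^2 - 2a + 100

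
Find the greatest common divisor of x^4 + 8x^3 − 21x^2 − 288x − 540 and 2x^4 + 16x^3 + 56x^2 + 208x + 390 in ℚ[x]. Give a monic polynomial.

x^2 + 8x + 15

Euclidean algorithm in ℚ[x]:
  x^4 + 8x^3 − 21x^2 − 288x − 540 = (1/2)(2x^4 + 16x^3 + 56x^2 + 208x + 390) + (−49x^2 − 392x − 735)
  2x^4 + 16x^3 + 56x^2 + 208x + 390 = (−(2/49)x^2 − 26/49)(−49x^2 − 392x − 735) + (0)
Last nonzero remainder: −49x^2 − 392x − 735. Dividing through by −49 gives the monic gcd x^2 + 8x + 15.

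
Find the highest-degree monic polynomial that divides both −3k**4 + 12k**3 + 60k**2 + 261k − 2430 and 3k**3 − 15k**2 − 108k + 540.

Apply the Euclidean algorithm:
  −3k**4 + 12k**3 + 60k**2 + 261k − 2430 = (−k − 1)(3k**3 − 15k**2 − 108k + 540) + (−63k**2 + 693k − 1890)
  3k**3 − 15k**2 − 108k + 540 = (−(1/21)k − 2/7)(−63k**2 + 693k − 1890) + (0)
Last nonzero remainder: −63k**2 + 693k − 1890. Dividing through by −63 gives the monic gcd k**2 − 11k + 30.

k**2 − 11k + 30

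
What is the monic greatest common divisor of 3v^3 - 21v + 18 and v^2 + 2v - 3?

v^2 + 2v - 3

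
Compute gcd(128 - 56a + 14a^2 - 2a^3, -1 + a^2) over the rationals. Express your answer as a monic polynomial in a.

1

Repeated division with remainder:
  -2a^3 + 14a^2 - 56a + 128 = (-2a + 14)(a^2 - 1) + (-58a + 142)
  a^2 - 1 = (-(1/58)a - 71/1682)(-58a + 142) + (4200/841)
  -58a + 142 = (-(24389/2100)a + 59711/2100)(4200/841) + (0)
The last nonzero remainder is the constant 4200/841, so the polynomials are coprime and gcd = 1.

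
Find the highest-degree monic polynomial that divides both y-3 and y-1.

Apply the Euclidean algorithm:
  y-3 = (y-1) + (-2)
  y-1 = (-(1/2)y+1/2)(-2) + (0)
The last nonzero remainder is the constant -2, so the polynomials are coprime and gcd = 1.

1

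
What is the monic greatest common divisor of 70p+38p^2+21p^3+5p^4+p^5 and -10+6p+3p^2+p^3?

By polynomial division,
  p^5+5p^4+21p^3+38p^2+70p = (p^2+2p+9)(p^3+3p^2+6p-10) + (9p^2+36p+90)
  p^3+3p^2+6p-10 = ((1/9)p-1/9)(9p^2+36p+90) + (0)
Last nonzero remainder: 9p^2+36p+90. Dividing through by 9 gives the monic gcd p^2+4p+10.

10+4p+p^2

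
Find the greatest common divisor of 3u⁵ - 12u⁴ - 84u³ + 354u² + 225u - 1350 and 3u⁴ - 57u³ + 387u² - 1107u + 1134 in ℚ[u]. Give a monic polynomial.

u² - 6u + 9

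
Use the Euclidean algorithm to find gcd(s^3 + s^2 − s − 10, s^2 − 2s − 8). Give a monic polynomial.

Apply the Euclidean algorithm:
  s^3 + s^2 − s − 10 = (s + 3)(s^2 − 2s − 8) + (13s + 14)
  s^2 − 2s − 8 = ((1/13)s − 40/169)(13s + 14) + (−792/169)
  13s + 14 = (−(2197/792)s − 1183/396)(−792/169) + (0)
The last nonzero remainder is the constant −792/169, so the polynomials are coprime and gcd = 1.

1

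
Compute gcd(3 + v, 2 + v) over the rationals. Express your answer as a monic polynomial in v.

Euclidean algorithm in ℚ[v]:
  v + 3 = (v + 2) + (1)
  v + 2 = (v + 2)(1) + (0)
The last nonzero remainder is the constant 1, so the polynomials are coprime and gcd = 1.

1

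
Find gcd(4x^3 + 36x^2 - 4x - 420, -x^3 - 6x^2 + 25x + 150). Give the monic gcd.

x + 5

Euclidean algorithm in ℚ[x]:
  4x^3 + 36x^2 - 4x - 420 = (-4)(-x^3 - 6x^2 + 25x + 150) + (12x^2 + 96x + 180)
  -x^3 - 6x^2 + 25x + 150 = (-(1/12)x + 1/6)(12x^2 + 96x + 180) + (24x + 120)
  12x^2 + 96x + 180 = ((1/2)x + 3/2)(24x + 120) + (0)
Last nonzero remainder: 24x + 120. Dividing through by 24 gives the monic gcd x + 5.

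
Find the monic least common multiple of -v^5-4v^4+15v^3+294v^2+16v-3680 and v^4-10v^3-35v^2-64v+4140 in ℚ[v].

v^7-15v^6-v^5+351v^4+4220v^3-22476v^2-71360v+331200

Repeated division with remainder:
  -v^5-4v^4+15v^3+294v^2+16v-3680 = (-v-14)(v^4-10v^3-35v^2-64v+4140) + (-160v^3-260v^2+3260v+54280)
  v^4-10v^3-35v^2-64v+4140 = (-(1/160)v+93/1280)(-160v^3-260v^2+3260v+54280) + ((273/64)v^2+(2457/64)v+6279/32)
  -160v^3-260v^2+3260v+54280 = (-(10240/273)v+75520/273)((273/64)v^2+(2457/64)v+6279/32) + (0)
Last nonzero remainder: (273/64)v^2+(2457/64)v+6279/32. Dividing through by 273/64 gives the monic gcd v^2+9v+46.
Then lcm(f, g) = f·g / gcd(f, g); expanding and making the result monic gives the answer.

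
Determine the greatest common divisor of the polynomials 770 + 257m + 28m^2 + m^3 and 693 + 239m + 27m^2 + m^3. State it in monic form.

Euclidean algorithm in ℚ[m]:
  m^3 + 28m^2 + 257m + 770 = (m^3 + 27m^2 + 239m + 693) + (m^2 + 18m + 77)
  m^3 + 27m^2 + 239m + 693 = (m + 9)(m^2 + 18m + 77) + (0)
The last nonzero remainder m^2 + 18m + 77 is already monic.

77 + 18m + m^2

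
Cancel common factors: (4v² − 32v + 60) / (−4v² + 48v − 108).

(−v + 5)/(v − 9)

Apply the Euclidean algorithm:
  4v² − 32v + 60 = (−1)(−4v² + 48v − 108) + (16v − 48)
  −4v² + 48v − 108 = (−(1/4)v + 9/4)(16v − 48) + (0)
Last nonzero remainder: 16v − 48. Dividing through by 16 gives the monic gcd v − 3.
Cancel v − 3 from numerator and denominator to get the reduced form.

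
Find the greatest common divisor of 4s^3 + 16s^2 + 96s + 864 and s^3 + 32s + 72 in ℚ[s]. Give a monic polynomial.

s^2 - 2s + 36

Apply the Euclidean algorithm:
  4s^3 + 16s^2 + 96s + 864 = (4)(s^3 + 32s + 72) + (16s^2 - 32s + 576)
  s^3 + 32s + 72 = ((1/16)s + 1/8)(16s^2 - 32s + 576) + (0)
Last nonzero remainder: 16s^2 - 32s + 576. Dividing through by 16 gives the monic gcd s^2 - 2s + 36.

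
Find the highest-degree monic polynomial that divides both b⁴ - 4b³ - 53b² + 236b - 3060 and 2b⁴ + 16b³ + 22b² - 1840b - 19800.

Apply the Euclidean algorithm:
  b⁴ - 4b³ - 53b² + 236b - 3060 = (1/2)(2b⁴ + 16b³ + 22b² - 1840b - 19800) + (-12b³ - 64b² + 1156b + 6840)
  2b⁴ + 16b³ + 22b² - 1840b - 19800 = (-(1/6)b - 4/9)(-12b³ - 64b² + 1156b + 6840) + ((1676/9)b² - (1676/9)b - 16760)
  -12b³ - 64b² + 1156b + 6840 = (-(27/419)b - 171/419)((1676/9)b² - (1676/9)b - 16760) + (0)
Last nonzero remainder: (1676/9)b² - (1676/9)b - 16760. Dividing through by 1676/9 gives the monic gcd b² - b - 90.

b² - b - 90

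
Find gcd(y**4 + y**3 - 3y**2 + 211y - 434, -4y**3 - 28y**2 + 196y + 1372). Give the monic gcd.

y + 7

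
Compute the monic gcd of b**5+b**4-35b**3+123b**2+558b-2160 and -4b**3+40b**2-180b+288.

b**3-10b**2+45b-72

Repeated division with remainder:
  b**5+b**4-35b**3+123b**2+558b-2160 = (-(1/4)b**2-(11/4)b-15/2)(-4b**3+40b**2-180b+288) + (0)
Last nonzero remainder: -4b**3+40b**2-180b+288. Dividing through by -4 gives the monic gcd b**3-10b**2+45b-72.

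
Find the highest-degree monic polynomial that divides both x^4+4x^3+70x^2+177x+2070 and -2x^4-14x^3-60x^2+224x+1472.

x^2+7x+46

Euclidean algorithm in ℚ[x]:
  x^4+4x^3+70x^2+177x+2070 = (-1/2)(-2x^4-14x^3-60x^2+224x+1472) + (-3x^3+40x^2+289x+2806)
  -2x^4-14x^3-60x^2+224x+1472 = ((2/3)x+122/9)(-3x^3+40x^2+289x+2806) + (-(7154/9)x^2-(50078/9)x-329084/9)
  -3x^3+40x^2+289x+2806 = ((27/7154)x-549/7154)(-(7154/9)x^2-(50078/9)x-329084/9) + (0)
Last nonzero remainder: -(7154/9)x^2-(50078/9)x-329084/9. Dividing through by -7154/9 gives the monic gcd x^2+7x+46.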